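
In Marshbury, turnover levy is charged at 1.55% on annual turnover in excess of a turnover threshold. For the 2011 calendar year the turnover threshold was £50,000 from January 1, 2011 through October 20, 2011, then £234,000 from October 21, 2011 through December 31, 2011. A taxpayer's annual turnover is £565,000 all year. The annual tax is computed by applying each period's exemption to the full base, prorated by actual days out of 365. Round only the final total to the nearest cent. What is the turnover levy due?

£7,419.91

January 1 – October 20, 2011: 293 days, exemption £50,000 → (£565,000 − £50,000) × 1.55% × 293/365 = £6,407.8699
October 21 – December 31, 2011: 72 days, exemption £234,000 → (£565,000 − £234,000) × 1.55% × 72/365 = £1,012.0438
Total = £7,419.9137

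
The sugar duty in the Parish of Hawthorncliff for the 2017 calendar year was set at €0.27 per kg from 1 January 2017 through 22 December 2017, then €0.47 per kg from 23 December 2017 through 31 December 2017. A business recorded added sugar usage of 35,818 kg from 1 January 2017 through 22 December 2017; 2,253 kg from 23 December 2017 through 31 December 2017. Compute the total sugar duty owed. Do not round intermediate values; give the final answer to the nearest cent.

1 January – 22 December 2017: 35,818 kg at €0.27/kg → €9,670.86
23 December – 31 December 2017: 2,253 kg at €0.47/kg → €1,058.91

€10,729.77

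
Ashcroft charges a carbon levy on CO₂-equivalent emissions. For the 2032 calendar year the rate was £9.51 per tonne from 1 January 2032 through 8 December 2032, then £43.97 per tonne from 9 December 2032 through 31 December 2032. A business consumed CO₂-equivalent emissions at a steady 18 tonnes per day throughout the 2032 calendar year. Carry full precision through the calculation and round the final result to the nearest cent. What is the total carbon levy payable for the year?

£76,918.32

1 January – 8 December 2032: 343 days × 18 tonnes/day = 6,174 tonnes at £9.51/tonne → £58,714.74
9 December – 31 December 2032: 23 days × 18 tonnes/day = 414 tonnes at £43.97/tonne → £18,203.58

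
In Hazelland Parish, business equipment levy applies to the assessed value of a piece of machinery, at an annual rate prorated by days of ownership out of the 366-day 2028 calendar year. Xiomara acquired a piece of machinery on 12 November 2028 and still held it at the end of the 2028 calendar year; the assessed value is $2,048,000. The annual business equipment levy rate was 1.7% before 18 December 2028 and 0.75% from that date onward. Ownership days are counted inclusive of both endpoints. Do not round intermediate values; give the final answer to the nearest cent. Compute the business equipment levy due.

12 November – 17 December 2028: 36 days at 1.7% → $2,048,000 × 1.7% × 36/366 = $3,424.5246
18 December – 31 December 2028: 14 days at 0.75% → $2,048,000 × 0.75% × 14/366 = $587.5410
Total = $4,012.0656

$4,012.07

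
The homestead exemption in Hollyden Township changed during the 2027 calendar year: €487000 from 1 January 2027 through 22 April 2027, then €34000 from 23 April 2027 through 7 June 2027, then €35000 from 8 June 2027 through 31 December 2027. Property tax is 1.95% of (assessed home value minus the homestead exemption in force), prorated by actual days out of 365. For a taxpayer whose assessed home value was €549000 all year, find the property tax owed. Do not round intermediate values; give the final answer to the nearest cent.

€7320.89

1 January – 22 April 2027: 112 days, exemption €487000 → (€549000 − €487000) × 1.95% × 112/365 = €370.9808
23 April – 7 June 2027: 46 days, exemption €34000 → (€549000 − €34000) × 1.95% × 46/365 = €1265.6301
8 June – 31 December 2027: 207 days, exemption €35000 → (€549000 − €35000) × 1.95% × 207/365 = €5684.2767
Total = €7320.8877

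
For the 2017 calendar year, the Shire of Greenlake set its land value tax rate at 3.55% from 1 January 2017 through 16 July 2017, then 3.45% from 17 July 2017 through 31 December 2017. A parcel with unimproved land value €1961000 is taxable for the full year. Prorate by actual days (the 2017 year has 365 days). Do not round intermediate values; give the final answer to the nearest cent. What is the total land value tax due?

1 January – 16 July 2017: 197 days at 3.55% → €1961000 × 3.55% × 197/365 = €37573.2973
17 July – 31 December 2017: 168 days at 3.45% → €1961000 × 3.45% × 168/365 = €31139.6055
Total = €68712.9027

€68712.90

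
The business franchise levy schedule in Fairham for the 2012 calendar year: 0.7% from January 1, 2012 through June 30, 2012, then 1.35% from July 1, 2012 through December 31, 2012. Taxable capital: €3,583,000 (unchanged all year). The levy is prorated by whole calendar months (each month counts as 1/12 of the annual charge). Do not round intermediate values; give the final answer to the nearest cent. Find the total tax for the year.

January 1 – June 30, 2012: 6 months at 0.7% → €3,583,000 × 0.7% × 6/12 = €12,540.5000
July 1 – December 31, 2012: 6 months at 1.35% → €3,583,000 × 1.35% × 6/12 = €24,185.2500
Total = €36,725.7500

€36,725.75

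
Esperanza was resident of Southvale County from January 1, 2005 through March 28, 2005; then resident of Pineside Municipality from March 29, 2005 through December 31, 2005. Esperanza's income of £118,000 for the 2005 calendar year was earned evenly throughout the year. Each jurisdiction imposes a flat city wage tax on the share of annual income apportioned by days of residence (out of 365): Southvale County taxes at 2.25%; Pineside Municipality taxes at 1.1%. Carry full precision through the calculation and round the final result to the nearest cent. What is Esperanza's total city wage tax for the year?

£1,621.45

Southvale County, January 1 – March 28, 2005: 87 days → £118,000 × 2.25% × 87/365 = £632.8356
Pineside Municipality, March 29 – December 31, 2005: 278 days → £118,000 × 1.1% × 278/365 = £988.6137
Total = £1,621.4493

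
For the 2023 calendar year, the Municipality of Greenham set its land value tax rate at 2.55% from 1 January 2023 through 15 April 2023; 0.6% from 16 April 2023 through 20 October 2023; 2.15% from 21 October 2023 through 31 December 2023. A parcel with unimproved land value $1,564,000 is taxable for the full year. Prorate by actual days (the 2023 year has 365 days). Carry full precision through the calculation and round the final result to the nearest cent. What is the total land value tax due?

1 January – 15 April 2023: 105 days at 2.55% → $1,564,000 × 2.55% × 105/365 = $11,472.9041
16 April – 20 October 2023: 188 days at 0.6% → $1,564,000 × 0.6% × 188/365 = $4,833.4027
21 October – 31 December 2023: 72 days at 2.15% → $1,564,000 × 2.15% × 72/365 = $6,633.0740
Total = $22,939.3808

$22,939.38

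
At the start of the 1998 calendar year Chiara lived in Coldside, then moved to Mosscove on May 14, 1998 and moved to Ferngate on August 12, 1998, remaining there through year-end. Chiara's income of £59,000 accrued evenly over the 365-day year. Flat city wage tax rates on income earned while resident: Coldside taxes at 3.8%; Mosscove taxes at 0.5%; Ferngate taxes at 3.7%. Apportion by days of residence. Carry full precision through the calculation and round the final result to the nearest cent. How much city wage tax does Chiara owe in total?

£1,738.96

Coldside, January 1 – May 13, 1998: 133 days → £59,000 × 3.8% × 133/365 = £816.9479
Mosscove, May 14 – August 11, 1998: 90 days → £59,000 × 0.5% × 90/365 = £72.7397
Ferngate, August 12 – December 31, 1998: 142 days → £59,000 × 3.7% × 142/365 = £849.2767
Total = £1,738.9644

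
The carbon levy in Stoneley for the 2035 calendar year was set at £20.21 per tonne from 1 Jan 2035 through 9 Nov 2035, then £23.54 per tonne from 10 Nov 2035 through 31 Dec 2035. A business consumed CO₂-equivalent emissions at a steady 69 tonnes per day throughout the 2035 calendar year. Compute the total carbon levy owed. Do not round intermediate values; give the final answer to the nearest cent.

1 Jan – 9 Nov 2035: 313 days × 69 tonnes/day = 21,597 tonnes at £20.21/tonne → £436,475.37
10 Nov – 31 Dec 2035: 52 days × 69 tonnes/day = 3,588 tonnes at £23.54/tonne → £84,461.52

£520,936.89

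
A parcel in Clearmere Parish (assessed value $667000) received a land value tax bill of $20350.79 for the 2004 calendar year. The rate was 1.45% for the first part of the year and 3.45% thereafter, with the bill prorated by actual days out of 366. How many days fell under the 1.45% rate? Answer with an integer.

73 days

Let d = days at the first rate; then 366 − d days at the second rate.
$667000 × [1.45%·d + 3.45%·(366−d)] / 366 = $20350.79
Solving gives d = 73, so the new rate took effect on 14 Mar 2004.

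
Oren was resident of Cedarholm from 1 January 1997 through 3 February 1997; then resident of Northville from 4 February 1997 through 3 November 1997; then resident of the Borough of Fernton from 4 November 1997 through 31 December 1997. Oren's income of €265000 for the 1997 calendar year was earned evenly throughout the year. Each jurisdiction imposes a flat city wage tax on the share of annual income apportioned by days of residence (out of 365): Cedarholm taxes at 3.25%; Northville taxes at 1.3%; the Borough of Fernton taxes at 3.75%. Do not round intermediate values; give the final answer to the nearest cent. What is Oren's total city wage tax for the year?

€4958.04

Cedarholm, 1 January – 3 February 1997: 34 days → €265000 × 3.25% × 34/365 = €802.2603
Northville, 4 February – 3 November 1997: 273 days → €265000 × 1.3% × 273/365 = €2576.6712
The Borough of Fernton, 4 November – 31 December 1997: 58 days → €265000 × 3.75% × 58/365 = €1579.1096
Total = €4958.0411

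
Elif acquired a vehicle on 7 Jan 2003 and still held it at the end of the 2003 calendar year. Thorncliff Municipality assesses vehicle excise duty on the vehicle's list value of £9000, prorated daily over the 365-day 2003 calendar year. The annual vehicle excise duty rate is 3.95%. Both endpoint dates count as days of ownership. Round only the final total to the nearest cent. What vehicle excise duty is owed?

Days held (7 Jan – 31 Dec 2003): 359 out of 365
Tax = £9000 × 3.95% × 359/365 = £349.6562

£349.66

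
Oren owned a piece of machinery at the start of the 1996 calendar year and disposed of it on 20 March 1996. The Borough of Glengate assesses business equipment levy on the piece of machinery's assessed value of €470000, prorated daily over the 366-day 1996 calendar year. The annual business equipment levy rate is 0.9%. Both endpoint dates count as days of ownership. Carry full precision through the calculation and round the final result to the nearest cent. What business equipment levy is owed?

€924.59

Days held (1 January – 20 March 1996): 80 out of 366
Tax = €470000 × 0.9% × 80/366 = €924.5902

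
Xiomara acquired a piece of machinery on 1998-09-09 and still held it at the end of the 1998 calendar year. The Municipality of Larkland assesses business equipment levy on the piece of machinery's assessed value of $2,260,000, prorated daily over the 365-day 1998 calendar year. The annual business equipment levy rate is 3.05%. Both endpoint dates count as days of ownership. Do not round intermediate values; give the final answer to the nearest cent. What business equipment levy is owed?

Days held (1998-09-09 to 1998-12-31): 114 out of 365
Tax = $2,260,000 × 3.05% × 114/365 = $21,528.8219

$21,528.82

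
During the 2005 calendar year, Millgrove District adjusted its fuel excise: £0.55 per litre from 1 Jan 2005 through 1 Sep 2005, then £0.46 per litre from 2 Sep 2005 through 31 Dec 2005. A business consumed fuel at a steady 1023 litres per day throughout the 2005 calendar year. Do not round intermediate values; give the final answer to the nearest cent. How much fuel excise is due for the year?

£194,226.78

1 Jan – 1 Sep 2005: 244 days × 1023 litres/day = 249,612 litres at £0.55/litre → £137,286.60
2 Sep – 31 Dec 2005: 121 days × 1023 litres/day = 123,783 litres at £0.46/litre → £56,940.18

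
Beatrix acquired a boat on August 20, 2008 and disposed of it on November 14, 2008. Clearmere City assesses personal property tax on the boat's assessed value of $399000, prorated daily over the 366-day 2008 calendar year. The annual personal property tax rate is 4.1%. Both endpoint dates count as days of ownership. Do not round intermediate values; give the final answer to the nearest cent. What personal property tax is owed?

Days held (August 20 – November 14, 2008): 87 out of 366
Tax = $399000 × 4.1% × 87/366 = $3888.6148

$3888.61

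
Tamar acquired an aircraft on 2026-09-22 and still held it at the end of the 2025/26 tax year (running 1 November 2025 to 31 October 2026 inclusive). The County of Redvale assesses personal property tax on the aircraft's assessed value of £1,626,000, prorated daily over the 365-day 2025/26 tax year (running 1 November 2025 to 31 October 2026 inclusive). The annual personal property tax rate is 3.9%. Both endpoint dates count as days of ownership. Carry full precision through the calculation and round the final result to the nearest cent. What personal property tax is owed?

Days held (2026-09-22 to 2026-10-31): 40 out of 365
Tax = £1,626,000 × 3.9% × 40/365 = £6,949.4795

£6,949.48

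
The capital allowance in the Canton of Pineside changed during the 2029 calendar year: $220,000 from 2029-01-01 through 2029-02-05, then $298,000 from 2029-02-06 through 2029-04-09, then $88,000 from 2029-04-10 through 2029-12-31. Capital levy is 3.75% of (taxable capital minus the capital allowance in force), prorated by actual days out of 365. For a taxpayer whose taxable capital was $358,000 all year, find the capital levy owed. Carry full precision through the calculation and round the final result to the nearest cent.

$8,277.53

2029-01-01 to 2029-02-05: 36 days, exemption $220,000 → ($358,000 − $220,000) × 3.75% × 36/365 = $510.4110
2029-02-06 to 2029-04-09: 63 days, exemption $298,000 → ($358,000 − $298,000) × 3.75% × 63/365 = $388.3562
2029-04-10 to 2029-12-31: 266 days, exemption $88,000 → ($358,000 − $88,000) × 3.75% × 266/365 = $7,378.7671
Total = $8,277.5342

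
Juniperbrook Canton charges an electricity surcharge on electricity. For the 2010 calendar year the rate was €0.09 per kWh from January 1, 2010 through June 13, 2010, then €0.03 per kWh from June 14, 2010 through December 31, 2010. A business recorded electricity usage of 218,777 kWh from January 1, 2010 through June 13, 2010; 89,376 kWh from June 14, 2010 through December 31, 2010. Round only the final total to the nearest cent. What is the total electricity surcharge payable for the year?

€22,371.21

January 1 – June 13, 2010: 218,777 kWh at €0.09/kWh → €19,689.93
June 14 – December 31, 2010: 89,376 kWh at €0.03/kWh → €2,681.28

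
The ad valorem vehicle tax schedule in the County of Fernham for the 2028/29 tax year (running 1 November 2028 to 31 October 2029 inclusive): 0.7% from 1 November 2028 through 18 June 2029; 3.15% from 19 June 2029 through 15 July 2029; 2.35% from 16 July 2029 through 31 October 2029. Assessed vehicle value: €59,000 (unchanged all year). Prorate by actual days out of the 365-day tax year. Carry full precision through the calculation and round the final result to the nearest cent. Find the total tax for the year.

€807.98

1 November 2028 – 18 June 2029: 230 days at 0.7% → €59,000 × 0.7% × 230/365 = €260.2466
19 June – 15 July 2029: 27 days at 3.15% → €59,000 × 3.15% × 27/365 = €137.4781
16 July – 31 October 2029: 108 days at 2.35% → €59,000 × 2.35% × 108/365 = €410.2521
Total = €807.9767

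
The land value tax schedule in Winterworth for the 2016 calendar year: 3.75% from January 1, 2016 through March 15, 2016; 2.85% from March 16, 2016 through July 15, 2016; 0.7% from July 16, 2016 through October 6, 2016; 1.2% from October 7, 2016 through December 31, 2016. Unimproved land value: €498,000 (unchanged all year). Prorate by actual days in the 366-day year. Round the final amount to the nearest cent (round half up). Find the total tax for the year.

January 1 – March 15, 2016: 75 days at 3.75% → €498,000 × 3.75% × 75/366 = €3,826.8443
March 16 – July 15, 2016: 122 days at 2.85% → €498,000 × 2.85% × 122/366 = €4,731.0000
July 16 – October 6, 2016: 83 days at 0.7% → €498,000 × 0.7% × 83/366 = €790.5410
October 7 – December 31, 2016: 86 days at 1.2% → €498,000 × 1.2% × 86/366 = €1,404.1967
Total = €10,752.5820

€10,752.58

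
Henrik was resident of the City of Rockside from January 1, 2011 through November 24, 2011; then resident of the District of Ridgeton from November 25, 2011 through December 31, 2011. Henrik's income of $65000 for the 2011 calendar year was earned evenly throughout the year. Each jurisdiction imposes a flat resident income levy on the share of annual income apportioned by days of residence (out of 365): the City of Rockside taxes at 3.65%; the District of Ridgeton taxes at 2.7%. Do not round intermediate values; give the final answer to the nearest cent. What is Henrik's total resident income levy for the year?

$2309.90

The City of Rockside, January 1 – November 24, 2011: 328 days → $65000 × 3.65% × 328/365 = $2132.0000
The District of Ridgeton, November 25 – December 31, 2011: 37 days → $65000 × 2.7% × 37/365 = $177.9041
Total = $2309.9041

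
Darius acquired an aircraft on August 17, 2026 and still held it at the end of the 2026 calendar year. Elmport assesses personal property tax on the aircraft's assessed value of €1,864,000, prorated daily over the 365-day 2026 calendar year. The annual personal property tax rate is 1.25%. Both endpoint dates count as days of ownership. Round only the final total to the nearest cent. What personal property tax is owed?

€8,745.48

Days held (August 17 – December 31, 2026): 137 out of 365
Tax = €1,864,000 × 1.25% × 137/365 = €8,745.4795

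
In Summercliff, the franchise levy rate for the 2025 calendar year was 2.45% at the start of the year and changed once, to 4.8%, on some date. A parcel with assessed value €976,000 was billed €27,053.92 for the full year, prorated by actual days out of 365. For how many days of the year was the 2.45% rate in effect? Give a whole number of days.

Let d = days at the first rate; then 365 − d days at the second rate.
€976,000 × [2.45%·d + 4.8%·(365−d)] / 365 = €27,053.92
Solving gives d = 315, so the new rate took effect on 12 Nov 2025.

315 days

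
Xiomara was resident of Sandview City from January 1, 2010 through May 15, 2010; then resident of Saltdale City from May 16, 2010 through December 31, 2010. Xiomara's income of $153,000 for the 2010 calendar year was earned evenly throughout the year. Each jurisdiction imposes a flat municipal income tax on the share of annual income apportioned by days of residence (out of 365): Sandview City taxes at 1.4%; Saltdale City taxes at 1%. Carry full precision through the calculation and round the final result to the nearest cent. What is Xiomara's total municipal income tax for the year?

Sandview City, January 1 – May 15, 2010: 135 days → $153,000 × 1.4% × 135/365 = $792.2466
Saltdale City, May 16 – December 31, 2010: 230 days → $153,000 × 1% × 230/365 = $964.1096
Total = $1,756.3562

$1,756.36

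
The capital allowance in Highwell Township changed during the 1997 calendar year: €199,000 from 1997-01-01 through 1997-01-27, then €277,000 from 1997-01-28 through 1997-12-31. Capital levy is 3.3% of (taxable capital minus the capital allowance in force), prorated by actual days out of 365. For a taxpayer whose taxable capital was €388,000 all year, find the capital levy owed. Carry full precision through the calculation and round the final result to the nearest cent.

€3,853.41

1997-01-01 to 1997-01-27: 27 days, exemption €199,000 → (€388,000 − €199,000) × 3.3% × 27/365 = €461.3671
1997-01-28 to 1997-12-31: 338 days, exemption €277,000 → (€388,000 − €277,000) × 3.3% × 338/365 = €3,392.0384
Total = €3,853.4055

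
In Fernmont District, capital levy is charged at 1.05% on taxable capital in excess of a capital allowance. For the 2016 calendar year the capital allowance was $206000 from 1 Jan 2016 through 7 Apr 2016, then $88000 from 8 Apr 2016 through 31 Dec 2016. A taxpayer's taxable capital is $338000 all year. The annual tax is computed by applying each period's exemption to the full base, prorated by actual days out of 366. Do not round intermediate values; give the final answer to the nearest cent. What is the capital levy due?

$2293.25

1 Jan – 7 Apr 2016: 98 days, exemption $206000 → ($338000 − $206000) × 1.05% × 98/366 = $371.1148
8 Apr – 31 Dec 2016: 268 days, exemption $88000 → ($338000 − $88000) × 1.05% × 268/366 = $1922.1311
Total = $2293.2459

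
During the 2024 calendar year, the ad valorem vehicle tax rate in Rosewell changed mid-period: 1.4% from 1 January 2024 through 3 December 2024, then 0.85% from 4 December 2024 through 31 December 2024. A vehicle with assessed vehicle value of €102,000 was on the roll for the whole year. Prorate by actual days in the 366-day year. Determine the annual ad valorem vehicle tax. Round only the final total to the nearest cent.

€1,385.08

1 January – 3 December 2024: 338 days at 1.4% → €102,000 × 1.4% × 338/366 = €1,318.7541
4 December – 31 December 2024: 28 days at 0.85% → €102,000 × 0.85% × 28/366 = €66.3279
Total = €1,385.0820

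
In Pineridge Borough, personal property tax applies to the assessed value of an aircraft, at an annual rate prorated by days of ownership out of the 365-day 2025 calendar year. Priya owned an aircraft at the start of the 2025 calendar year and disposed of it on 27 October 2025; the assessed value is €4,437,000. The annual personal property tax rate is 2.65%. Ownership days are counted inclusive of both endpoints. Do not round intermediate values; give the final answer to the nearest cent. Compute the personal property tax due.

Days held (1 January – 27 October 2025): 300 out of 365
Tax = €4,437,000 × 2.65% × 300/365 = €96,641.5068

€96,641.51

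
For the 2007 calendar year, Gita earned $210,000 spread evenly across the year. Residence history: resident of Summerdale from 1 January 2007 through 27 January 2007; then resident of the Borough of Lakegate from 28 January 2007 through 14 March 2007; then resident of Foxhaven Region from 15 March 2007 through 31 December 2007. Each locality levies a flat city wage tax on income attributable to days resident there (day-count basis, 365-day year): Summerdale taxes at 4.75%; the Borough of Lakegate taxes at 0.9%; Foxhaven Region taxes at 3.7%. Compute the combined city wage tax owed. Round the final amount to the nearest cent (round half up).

Summerdale, 1 January – 27 January 2007: 27 days → $210,000 × 4.75% × 27/365 = $737.8767
The Borough of Lakegate, 28 January – 14 March 2007: 46 days → $210,000 × 0.9% × 46/365 = $238.1918
Foxhaven Region, 15 March – 31 December 2007: 292 days → $210,000 × 3.7% × 292/365 = $6,216.0000
Total = $7,192.0685

$7,192.07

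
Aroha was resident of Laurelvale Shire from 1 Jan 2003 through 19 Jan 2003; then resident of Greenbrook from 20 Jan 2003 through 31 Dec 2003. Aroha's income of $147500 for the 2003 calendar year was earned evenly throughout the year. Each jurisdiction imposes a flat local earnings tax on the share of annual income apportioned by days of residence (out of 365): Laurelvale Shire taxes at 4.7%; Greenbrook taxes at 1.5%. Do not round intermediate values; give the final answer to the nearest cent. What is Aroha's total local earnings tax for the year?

Laurelvale Shire, 1 Jan – 19 Jan 2003: 19 days → $147500 × 4.7% × 19/365 = $360.8699
Greenbrook, 20 Jan – 31 Dec 2003: 346 days → $147500 × 1.5% × 346/365 = $2097.3288
Total = $2458.1986

$2458.20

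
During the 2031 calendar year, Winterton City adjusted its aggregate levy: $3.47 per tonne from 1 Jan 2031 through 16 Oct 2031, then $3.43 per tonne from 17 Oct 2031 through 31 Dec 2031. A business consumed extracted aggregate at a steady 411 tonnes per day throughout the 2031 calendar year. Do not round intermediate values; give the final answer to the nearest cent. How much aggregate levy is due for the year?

$519302.61

1 Jan – 16 Oct 2031: 289 days × 411 tonnes/day = 118,779 tonnes at $3.47/tonne → $412163.13
17 Oct – 31 Dec 2031: 76 days × 411 tonnes/day = 31,236 tonnes at $3.43/tonne → $107139.48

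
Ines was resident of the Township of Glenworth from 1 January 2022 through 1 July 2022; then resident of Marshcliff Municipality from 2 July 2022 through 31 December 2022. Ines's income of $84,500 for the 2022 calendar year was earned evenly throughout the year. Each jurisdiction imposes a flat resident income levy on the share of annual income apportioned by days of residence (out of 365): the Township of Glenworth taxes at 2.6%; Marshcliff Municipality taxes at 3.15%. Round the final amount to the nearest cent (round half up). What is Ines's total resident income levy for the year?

The Township of Glenworth, 1 January – 1 July 2022: 182 days → $84,500 × 2.6% × 182/365 = $1,095.4904
Marshcliff Municipality, 2 July – 31 December 2022: 183 days → $84,500 × 3.15% × 183/365 = $1,334.5212
Total = $2,430.0116

$2,430.01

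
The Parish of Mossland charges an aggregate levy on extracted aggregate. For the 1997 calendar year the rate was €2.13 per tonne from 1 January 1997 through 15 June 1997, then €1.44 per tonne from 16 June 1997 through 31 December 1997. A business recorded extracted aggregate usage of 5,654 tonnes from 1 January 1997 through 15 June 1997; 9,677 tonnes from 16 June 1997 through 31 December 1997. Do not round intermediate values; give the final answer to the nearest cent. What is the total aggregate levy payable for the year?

1 January – 15 June 1997: 5,654 tonnes at €2.13/tonne → €12,043.02
16 June – 31 December 1997: 9,677 tonnes at €1.44/tonne → €13,934.88

€25,977.90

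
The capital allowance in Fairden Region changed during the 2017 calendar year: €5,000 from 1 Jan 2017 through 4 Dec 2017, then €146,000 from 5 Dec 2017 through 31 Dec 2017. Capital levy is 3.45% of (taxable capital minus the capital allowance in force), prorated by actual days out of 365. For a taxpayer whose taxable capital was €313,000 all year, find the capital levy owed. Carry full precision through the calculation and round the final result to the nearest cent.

1 Jan – 4 Dec 2017: 338 days, exemption €5,000 → (€313,000 − €5,000) × 3.45% × 338/365 = €9,839.9671
5 Dec – 31 Dec 2017: 27 days, exemption €146,000 → (€313,000 − €146,000) × 3.45% × 27/365 = €426.1932
Total = €10,266.1603

€10,266.16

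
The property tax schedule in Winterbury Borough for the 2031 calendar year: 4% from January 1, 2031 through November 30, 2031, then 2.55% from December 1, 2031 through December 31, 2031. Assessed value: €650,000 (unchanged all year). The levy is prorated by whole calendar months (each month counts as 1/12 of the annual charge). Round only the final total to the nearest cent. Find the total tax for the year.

January 1 – November 30, 2031: 11 months at 4% → €650,000 × 4% × 11/12 = €23,833.3333
December 1 – December 31, 2031: 1 month at 2.55% → €650,000 × 2.55% × 1/12 = €1,381.2500
Total = €25,214.5833

€25,214.58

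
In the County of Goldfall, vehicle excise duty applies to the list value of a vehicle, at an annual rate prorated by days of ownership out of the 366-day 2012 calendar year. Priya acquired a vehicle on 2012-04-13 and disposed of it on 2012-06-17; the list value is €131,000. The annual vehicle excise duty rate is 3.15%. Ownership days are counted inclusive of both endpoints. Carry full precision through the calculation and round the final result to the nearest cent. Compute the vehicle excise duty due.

€744.12

Days held (2012-04-13 to 2012-06-17): 66 out of 366
Tax = €131,000 × 3.15% × 66/366 = €744.1230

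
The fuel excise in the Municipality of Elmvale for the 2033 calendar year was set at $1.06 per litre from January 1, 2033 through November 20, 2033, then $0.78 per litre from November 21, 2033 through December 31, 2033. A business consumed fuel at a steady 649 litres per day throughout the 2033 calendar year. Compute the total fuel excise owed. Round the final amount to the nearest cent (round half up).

$243,647.58

January 1 – November 20, 2033: 324 days × 649 litres/day = 210,276 litres at $1.06/litre → $222,892.56
November 21 – December 31, 2033: 41 days × 649 litres/day = 26,609 litres at $0.78/litre → $20,755.02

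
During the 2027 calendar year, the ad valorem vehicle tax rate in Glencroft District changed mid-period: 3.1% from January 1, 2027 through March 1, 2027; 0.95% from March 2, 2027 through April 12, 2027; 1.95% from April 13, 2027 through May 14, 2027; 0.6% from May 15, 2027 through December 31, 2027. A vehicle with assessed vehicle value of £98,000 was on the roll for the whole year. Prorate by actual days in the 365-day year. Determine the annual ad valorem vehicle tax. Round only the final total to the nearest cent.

£1,146.20

January 1 – March 1, 2027: 60 days at 3.1% → £98,000 × 3.1% × 60/365 = £499.3973
March 2 – April 12, 2027: 42 days at 0.95% → £98,000 × 0.95% × 42/365 = £107.1288
April 13 – May 14, 2027: 32 days at 1.95% → £98,000 × 1.95% × 32/365 = £167.5397
May 15 – December 31, 2027: 231 days at 0.6% → £98,000 × 0.6% × 231/365 = £372.1315
Total = £1,146.1973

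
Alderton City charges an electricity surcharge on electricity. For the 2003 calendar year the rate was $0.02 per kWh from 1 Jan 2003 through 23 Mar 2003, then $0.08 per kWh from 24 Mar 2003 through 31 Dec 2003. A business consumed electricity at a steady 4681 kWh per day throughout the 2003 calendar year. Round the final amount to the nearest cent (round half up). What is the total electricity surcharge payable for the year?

$113,654.68

1 Jan – 23 Mar 2003: 82 days × 4681 kWh/day = 383,842 kWh at $0.02/kWh → $7,676.84
24 Mar – 31 Dec 2003: 283 days × 4681 kWh/day = 1,324,723 kWh at $0.08/kWh → $105,977.84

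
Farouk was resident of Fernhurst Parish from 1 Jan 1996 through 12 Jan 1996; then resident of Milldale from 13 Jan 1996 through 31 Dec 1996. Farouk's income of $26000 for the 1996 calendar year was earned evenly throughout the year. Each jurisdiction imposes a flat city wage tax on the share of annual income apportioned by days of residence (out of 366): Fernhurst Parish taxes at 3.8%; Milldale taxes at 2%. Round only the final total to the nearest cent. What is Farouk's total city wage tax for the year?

Fernhurst Parish, 1 Jan – 12 Jan 1996: 12 days → $26000 × 3.8% × 12/366 = $32.3934
Milldale, 13 Jan – 31 Dec 1996: 354 days → $26000 × 2% × 354/366 = $502.9508
Total = $535.3443

$535.34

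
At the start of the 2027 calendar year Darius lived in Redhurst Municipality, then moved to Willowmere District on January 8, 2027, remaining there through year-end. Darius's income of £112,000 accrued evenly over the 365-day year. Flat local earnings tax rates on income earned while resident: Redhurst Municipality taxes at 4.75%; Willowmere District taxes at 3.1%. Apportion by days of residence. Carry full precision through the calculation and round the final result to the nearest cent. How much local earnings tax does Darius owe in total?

Redhurst Municipality, January 1 – January 7, 2027: 7 days → £112,000 × 4.75% × 7/365 = £102.0274
Willowmere District, January 8 – December 31, 2027: 358 days → £112,000 × 3.1% × 358/365 = £3,405.4137
Total = £3,507.4411

£3,507.44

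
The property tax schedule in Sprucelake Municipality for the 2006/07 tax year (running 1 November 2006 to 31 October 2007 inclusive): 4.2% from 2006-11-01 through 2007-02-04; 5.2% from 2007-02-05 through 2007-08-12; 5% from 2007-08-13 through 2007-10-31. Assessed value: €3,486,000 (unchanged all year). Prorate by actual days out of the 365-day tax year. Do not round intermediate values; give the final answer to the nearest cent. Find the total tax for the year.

2006-11-01 to 2007-02-04: 96 days at 4.2% → €3,486,000 × 4.2% × 96/365 = €38,508.3616
2007-02-05 to 2007-08-12: 189 days at 5.2% → €3,486,000 × 5.2% × 189/365 = €93,864.1315
2007-08-13 to 2007-10-31: 80 days at 5% → €3,486,000 × 5% × 80/365 = €38,202.7397
Total = €170,575.2329

€170,575.23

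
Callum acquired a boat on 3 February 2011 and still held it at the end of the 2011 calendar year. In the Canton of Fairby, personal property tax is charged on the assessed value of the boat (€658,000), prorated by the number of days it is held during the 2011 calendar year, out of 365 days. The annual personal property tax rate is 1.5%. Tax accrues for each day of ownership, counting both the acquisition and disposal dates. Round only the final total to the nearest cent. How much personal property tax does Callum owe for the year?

Days held (3 February – 31 December 2011): 332 out of 365
Tax = €658,000 × 1.5% × 332/365 = €8,977.6438

€8,977.64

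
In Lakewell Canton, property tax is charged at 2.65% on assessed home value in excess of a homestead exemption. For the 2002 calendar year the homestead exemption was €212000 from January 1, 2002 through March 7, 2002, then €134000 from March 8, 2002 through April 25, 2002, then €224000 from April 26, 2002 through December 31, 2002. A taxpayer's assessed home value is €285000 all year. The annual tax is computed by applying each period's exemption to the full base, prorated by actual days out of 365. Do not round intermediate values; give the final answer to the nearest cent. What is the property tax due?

€1994.18

January 1 – March 7, 2002: 66 days, exemption €212000 → (€285000 − €212000) × 2.65% × 66/365 = €349.8000
March 8 – April 25, 2002: 49 days, exemption €134000 → (€285000 − €134000) × 2.65% × 49/365 = €537.1877
April 26 – December 31, 2002: 250 days, exemption €224000 → (€285000 − €224000) × 2.65% × 250/365 = €1107.1918
Total = €1994.1795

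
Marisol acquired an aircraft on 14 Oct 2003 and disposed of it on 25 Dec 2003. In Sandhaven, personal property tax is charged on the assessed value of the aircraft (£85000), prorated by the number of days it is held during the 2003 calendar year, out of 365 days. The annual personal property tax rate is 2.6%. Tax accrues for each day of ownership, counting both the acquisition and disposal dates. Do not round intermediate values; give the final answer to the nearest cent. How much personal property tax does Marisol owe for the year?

£442.00

Days held (14 Oct – 25 Dec 2003): 73 out of 365
Tax = £85000 × 2.6% × 73/365 = £442.0000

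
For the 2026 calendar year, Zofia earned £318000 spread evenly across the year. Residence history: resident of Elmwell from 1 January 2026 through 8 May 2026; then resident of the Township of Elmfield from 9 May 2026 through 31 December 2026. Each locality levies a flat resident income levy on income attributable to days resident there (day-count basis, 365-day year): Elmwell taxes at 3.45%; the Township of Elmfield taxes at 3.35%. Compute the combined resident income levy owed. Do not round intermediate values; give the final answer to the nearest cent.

£10764.52

Elmwell, 1 January – 8 May 2026: 128 days → £318000 × 3.45% × 128/365 = £3847.3644
The Township of Elmfield, 9 May – 31 December 2026: 237 days → £318000 × 3.35% × 237/365 = £6917.1534
Total = £10764.5178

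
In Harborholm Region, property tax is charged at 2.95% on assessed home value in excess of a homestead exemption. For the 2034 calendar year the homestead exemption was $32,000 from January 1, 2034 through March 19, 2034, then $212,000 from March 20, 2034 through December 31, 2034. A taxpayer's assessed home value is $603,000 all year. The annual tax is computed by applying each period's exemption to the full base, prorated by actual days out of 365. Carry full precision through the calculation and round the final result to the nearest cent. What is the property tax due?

$12,669.24

January 1 – March 19, 2034: 78 days, exemption $32,000 → ($603,000 − $32,000) × 2.95% × 78/365 = $3,599.6466
March 20 – December 31, 2034: 287 days, exemption $212,000 → ($603,000 − $212,000) × 2.95% × 287/365 = $9,069.5932
Total = $12,669.2397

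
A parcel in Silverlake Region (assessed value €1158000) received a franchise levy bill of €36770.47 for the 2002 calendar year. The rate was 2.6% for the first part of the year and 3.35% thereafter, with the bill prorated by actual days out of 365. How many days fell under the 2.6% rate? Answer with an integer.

85 days

Let d = days at the first rate; then 365 − d days at the second rate.
€1158000 × [2.6%·d + 3.35%·(365−d)] / 365 = €36770.47
Solving gives d = 85, so the new rate took effect on March 27, 2002.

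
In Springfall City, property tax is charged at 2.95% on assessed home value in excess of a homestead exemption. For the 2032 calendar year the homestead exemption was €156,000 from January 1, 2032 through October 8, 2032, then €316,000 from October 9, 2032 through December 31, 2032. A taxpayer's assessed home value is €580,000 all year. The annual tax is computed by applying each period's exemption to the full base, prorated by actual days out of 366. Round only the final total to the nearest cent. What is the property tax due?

€11,424.72

January 1 – October 8, 2032: 282 days, exemption €156,000 → (€580,000 − €156,000) × 2.95% × 282/366 = €9,637.3115
October 9 – December 31, 2032: 84 days, exemption €316,000 → (€580,000 − €316,000) × 2.95% × 84/366 = €1,787.4098
Total = €11,424.7213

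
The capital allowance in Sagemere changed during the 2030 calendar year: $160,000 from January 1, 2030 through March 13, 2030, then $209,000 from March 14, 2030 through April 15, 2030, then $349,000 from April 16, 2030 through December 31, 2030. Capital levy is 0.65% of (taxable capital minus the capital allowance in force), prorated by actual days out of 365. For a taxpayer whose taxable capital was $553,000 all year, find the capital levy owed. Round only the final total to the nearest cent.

January 1 – March 13, 2030: 72 days, exemption $160,000 → ($553,000 − $160,000) × 0.65% × 72/365 = $503.9014
March 14 – April 15, 2030: 33 days, exemption $209,000 → ($553,000 − $209,000) × 0.65% × 33/365 = $202.1589
April 16 – December 31, 2030: 260 days, exemption $349,000 → ($553,000 − $349,000) × 0.65% × 260/365 = $944.5479
Total = $1,650.6082

$1,650.61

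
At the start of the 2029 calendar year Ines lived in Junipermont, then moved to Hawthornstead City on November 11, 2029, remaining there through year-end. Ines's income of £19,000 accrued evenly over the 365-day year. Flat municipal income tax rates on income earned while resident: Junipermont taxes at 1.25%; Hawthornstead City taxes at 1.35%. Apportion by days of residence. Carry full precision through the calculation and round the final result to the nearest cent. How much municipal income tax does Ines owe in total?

£240.15

Junipermont, January 1 – November 10, 2029: 314 days → £19,000 × 1.25% × 314/365 = £204.3151
Hawthornstead City, November 11 – December 31, 2029: 51 days → £19,000 × 1.35% × 51/365 = £35.8397
Total = £240.1548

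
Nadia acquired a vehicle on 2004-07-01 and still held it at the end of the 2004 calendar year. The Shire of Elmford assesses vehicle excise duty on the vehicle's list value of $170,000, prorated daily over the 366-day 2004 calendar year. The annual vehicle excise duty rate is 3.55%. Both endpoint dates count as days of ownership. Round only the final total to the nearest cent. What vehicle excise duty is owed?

$3,033.99

Days held (2004-07-01 to 2004-12-31): 184 out of 366
Tax = $170,000 × 3.55% × 184/366 = $3,033.9891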